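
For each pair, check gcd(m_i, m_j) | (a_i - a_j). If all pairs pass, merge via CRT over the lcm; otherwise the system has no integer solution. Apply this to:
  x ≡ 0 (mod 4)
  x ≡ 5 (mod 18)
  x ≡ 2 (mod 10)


Moduli 4, 18, 10 are not pairwise coprime, so CRT works modulo lcm(m_i) when all pairwise compatibility conditions hold.
Pairwise compatibility: gcd(m_i, m_j) must divide a_i - a_j for every pair.
Merge one congruence at a time:
  Start: x ≡ 0 (mod 4).
  Combine with x ≡ 5 (mod 18): gcd(4, 18) = 2, and 5 - 0 = 5 is NOT divisible by 2.
    ⇒ system is inconsistent (no integer solution).

No solution (the system is inconsistent).


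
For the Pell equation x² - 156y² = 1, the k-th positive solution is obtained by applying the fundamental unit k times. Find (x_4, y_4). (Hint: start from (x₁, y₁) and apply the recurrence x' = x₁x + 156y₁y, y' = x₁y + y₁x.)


Step 1: Find the fundamental solution (x₁, y₁) of x² - 156y² = 1.
  Expand √156 as a continued fraction. a₀ = ⌊√156⌋ = 12; iterate m_{k+1} = d_k·a_k − m_k, d_{k+1} = (156 − m_{k+1}²)/d_k, a_{k+1} = ⌊(a₀ + m_{k+1})/d_{k+1}⌋ (starting m₀ = 0, d₀ = 1), with convergents p_k = a_k·p_{k-1} + p_{k-2}, q_k = a_k·q_{k-1} + q_{k-2} (p₋₁ = 1, q₋₁ = 0):
  k = 0: a₀ = 12; p₀/q₀ = 12/1; p₀² − 156·q₀² = 144 − 156 = -12.
  k = 1: m = 12, d = 12, a = ⌊(12 + 12)/12⌋ = 2; p/q = (2·12 + 1)/(2·1 + 0) = 25/2; p² − 156·q² = 625 − 624 = 1.
  The first convergent with p² − 156·q² = 1 gives the fundamental solution (x₁, y₁) = (25, 2).
Step 2: Apply the recurrence (x_{n+1}, y_{n+1}) = (x₁x_n + 156y₁y_n, x₁y_n + y₁x_n) repeatedly.
  From (x_1, y_1) = (25, 2): x_2 = 25·25 + 156·2·2 = 1249; y_2 = 25·2 + 2·25 = 100.
  From (x_2, y_2) = (1249, 100): x_3 = 25·1249 + 156·2·100 = 62425; y_3 = 25·100 + 2·1249 = 4998.
  From (x_3, y_3) = (62425, 4998): x_4 = 25·62425 + 156·2·4998 = 3120001; y_4 = 25·4998 + 2·62425 = 249800.
Step 3: Verify x_4² - 156·y_4² = 9734406240001 - 9734406240000 = 1 (should be 1). ✓

(x_1, y_1) = (25, 2); (x_4, y_4) = (3120001, 249800).


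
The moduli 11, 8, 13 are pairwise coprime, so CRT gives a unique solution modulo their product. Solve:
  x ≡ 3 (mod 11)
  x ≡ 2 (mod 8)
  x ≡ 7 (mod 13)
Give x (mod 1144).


Moduli 11, 8, 13 are pairwise coprime; by CRT there is a unique solution modulo M = 11 · 8 · 13 = 1144.
Solve pairwise, accumulating the modulus:
  Start with x ≡ 3 (mod 11).
  Combine with x ≡ 2 (mod 8): since gcd(11, 8) = 1, we get a unique residue mod 88.
    Write x = 3 + 11·t and substitute into x ≡ 2 (mod 8): 11·t ≡ 2 − 3 = -1 (mod 8).
    Reduce coefficients mod 8: 3·t ≡ 7 (mod 8).
    The inverse of 3 mod 8 is 3 (since 3·3 = 9 = 1·8 + 1), so t ≡ 3·7 = 21 ≡ 5 (mod 8).
    Then x = 3 + 11·5 = 58, valid modulo lcm(11, 8) = 88: x ≡ 58 (mod 88).
  Combine with x ≡ 7 (mod 13): since gcd(88, 13) = 1, we get a unique residue mod 1144.
    Write x = 58 + 88·t and substitute into x ≡ 7 (mod 13): 88·t ≡ 7 − 58 = -51 (mod 13).
    Reduce coefficients mod 13: 10·t ≡ 1 (mod 13).
    The inverse of 10 mod 13 is 4 (since 10·4 = 40 = 3·13 + 1), so t ≡ 4·1 = 4 ≡ 4 (mod 13).
    Then x = 58 + 88·4 = 410, valid modulo lcm(88, 13) = 1144: x ≡ 410 (mod 1144).
Verify: 410 mod 11 = 3 ✓, 410 mod 8 = 2 ✓, 410 mod 13 = 7 ✓.

x ≡ 410 (mod 1144).


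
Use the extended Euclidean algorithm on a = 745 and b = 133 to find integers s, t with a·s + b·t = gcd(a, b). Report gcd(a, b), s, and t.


Euclidean algorithm on (745, 133) — divide until remainder is 0:
  745 = 5 · 133 + 80
  133 = 1 · 80 + 53
  80 = 1 · 53 + 27
  53 = 1 · 27 + 26
  27 = 1 · 26 + 1
  26 = 26 · 1 + 0
gcd(745, 133) = 1.
Track Bezout coefficients alongside the remainders: start with r₀ = 745 = a·1 + b·0 (s = 1, t = 0) and r₁ = 133 = a·0 + b·1 (s = 0, t = 1); each new remainder r_{k+1} = r_{k-1} − q_k·r_k inherits s_{k+1} = s_{k-1} − q_k·s_k, t_{k+1} = t_{k-1} − q_k·t_k, so r_k = a·s_k + b·t_k at every step:
  q = 5: r = 80, s = 1 − 5·0 = 1, t = 0 − 5·1 = -5  (check: 745·1 + 133·(-5) = 80)
  q = 1: r = 53, s = 0 − 1·1 = -1, t = 1 − 1·(-5) = 6  (check: 745·(-1) + 133·6 = 53)
  q = 1: r = 27, s = 1 − 1·(-1) = 2, t = -5 − 1·6 = -11  (check: 745·2 + 133·(-11) = 27)
  q = 1: r = 26, s = -1 − 1·2 = -3, t = 6 − 1·(-11) = 17  (check: 745·(-3) + 133·17 = 26)
  q = 1: r = 1, s = 2 − 1·(-3) = 5, t = -11 − 1·17 = -28  (check: 745·5 + 133·(-28) = 1)
The row with r = 1 (the gcd) gives the Bezout coefficients s = 5, t = -28.
Result: 745 · (5) + 133 · (-28) = 1.

gcd(745, 133) = 1; s = 5, t = -28 (check: 745·5 + 133·(-28) = 1).


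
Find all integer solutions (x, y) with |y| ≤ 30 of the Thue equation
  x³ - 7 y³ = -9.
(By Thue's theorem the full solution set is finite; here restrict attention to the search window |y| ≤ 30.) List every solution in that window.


The equation is x³ - 7y³ = -9. For fixed y, x³ = 7·y³ − 9, so a solution requires the RHS to be a perfect cube.
Strategy: iterate y from -30 to 30, compute RHS = 7·y³ − 9, and check whether it is a (positive or negative) perfect cube.
Check small values of y:
  y = 0: RHS = -9 is not a perfect cube.
  y = 1: RHS = -2 is not a perfect cube.
  y = -1: RHS = -16 is not a perfect cube.
  y = 2: RHS = 47 is not a perfect cube.
  y = -2: RHS = -65 is not a perfect cube.
  y = 3: RHS = 180 is not a perfect cube.
  y = -3: RHS = -198 is not a perfect cube.
Continuing the search up to |y| = 30 finds no solutions either.
No (x, y) in the scanned range satisfies the equation.

No integer solutions with |y| ≤ 30.


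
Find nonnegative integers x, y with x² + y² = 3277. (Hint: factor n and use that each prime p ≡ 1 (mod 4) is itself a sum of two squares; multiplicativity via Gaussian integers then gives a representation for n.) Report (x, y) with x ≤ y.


Step 1: Factor n = 3277 = 29 · 113.
Step 2: Check the mod-4 condition on each prime factor: 29 ≡ 1 (mod 4), exponent 1; 113 ≡ 1 (mod 4), exponent 1.
All primes ≡ 3 (mod 4) appear to even exponent (or don't appear), so by the two-squares theorem n IS expressible as a sum of two squares.
Step 3: Build a representation. Here n = 29 · 113 is a product of primes ≡ 1 (mod 4). Each prime p ≡ 1 (mod 4) is itself a sum of two squares; find a² by testing p − a² for a perfect square:
  29: 29 − 1² = 28, 29 − 2² = 25 = 5² ⇒ 29 = 2² + 5².
  113: 113 − 1² = 112, 113 − 2² = 109, 113 − 3² = 104, 113 − 4² = 97, 113 − 5² = 88, 113 − 6² = 77, 113 − 7² = 64 = 8² ⇒ 113 = 7² + 8².
  Combine using the Brahmagupta–Fibonacci identity (a² + b²)(c² + d²) = (ac − bd)² + (ad + bc)² = (ac + bd)² + (ad − bc)²:
  29 · 113 = 3277: from (2² + 5²)(7² + 8²), take (2·7 − 5·8, 2·8 + 5·7) = (14 − 40, 16 + 35) = (-26, 51); dropping signs (only squares matter) gives (26, 51); check 26² + 51² = 676 + 2601 = 3277 ✓.
Step 4: Order so x ≤ y and verify: 26² + 51² = 676 + 2601 = 3277 = n. ✓

n = 3277 = 26² + 51² (one valid representation with x ≤ y).


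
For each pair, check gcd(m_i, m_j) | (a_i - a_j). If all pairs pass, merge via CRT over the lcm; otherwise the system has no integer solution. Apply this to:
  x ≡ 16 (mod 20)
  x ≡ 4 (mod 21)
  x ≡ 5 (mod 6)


Moduli 20, 21, 6 are not pairwise coprime, so CRT works modulo lcm(m_i) when all pairwise compatibility conditions hold.
Pairwise compatibility: gcd(m_i, m_j) must divide a_i - a_j for every pair.
Merge one congruence at a time:
  Start: x ≡ 16 (mod 20).
  Combine with x ≡ 4 (mod 21): gcd(20, 21) = 1; 4 - 16 = -12, which IS divisible by 1, so compatible.
    Write x = 16 + 20·t and substitute into x ≡ 4 (mod 21): 20·t ≡ 4 − 16 = -12 (mod 21).
    Reduce coefficients mod 21: 20·t ≡ 9 (mod 21).
    The inverse of 20 mod 21 is 20 (since 20·20 = 400 = 19·21 + 1), so t ≡ 20·9 = 180 ≡ 12 (mod 21).
    Then x = 16 + 20·12 = 256, valid modulo lcm(20, 21) = 420: x ≡ 256 (mod 420).
  Combine with x ≡ 5 (mod 6): gcd(420, 6) = 6, and 5 - 256 = -251 is NOT divisible by 6.
    ⇒ system is inconsistent (no integer solution).

No solution (the system is inconsistent).


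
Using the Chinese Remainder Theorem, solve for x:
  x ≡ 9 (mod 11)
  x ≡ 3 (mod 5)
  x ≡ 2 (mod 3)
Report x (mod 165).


Moduli 11, 5, 3 are pairwise coprime; by CRT there is a unique solution modulo M = 11 · 5 · 3 = 165.
Solve pairwise, accumulating the modulus:
  Start with x ≡ 9 (mod 11).
  Combine with x ≡ 3 (mod 5): since gcd(11, 5) = 1, we get a unique residue mod 55.
    Write x = 9 + 11·t and substitute into x ≡ 3 (mod 5): 11·t ≡ 3 − 9 = -6 (mod 5).
    Reduce coefficients mod 5: 1·t ≡ 4 (mod 5).
    So t ≡ 4 (mod 5).
    Then x = 9 + 11·4 = 53, valid modulo lcm(11, 5) = 55: x ≡ 53 (mod 55).
  Combine with x ≡ 2 (mod 3): since gcd(55, 3) = 1, we get a unique residue mod 165.
    Write x = 53 + 55·t and substitute into x ≡ 2 (mod 3): 55·t ≡ 2 − 53 = -51 (mod 3).
    Reduce coefficients mod 3: 1·t ≡ 0 (mod 3).
    So t ≡ 0 (mod 3).
    Then x = 53 + 55·0 = 53, valid modulo lcm(55, 3) = 165: x ≡ 53 (mod 165).
Verify: 53 mod 11 = 9 ✓, 53 mod 5 = 3 ✓, 53 mod 3 = 2 ✓.

x ≡ 53 (mod 165).


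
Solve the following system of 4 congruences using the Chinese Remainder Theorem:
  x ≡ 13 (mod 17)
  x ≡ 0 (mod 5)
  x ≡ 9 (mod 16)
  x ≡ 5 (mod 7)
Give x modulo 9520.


Product of moduli M = 17 · 5 · 16 · 7 = 9520.
Merge one congruence at a time:
  Start: x ≡ 13 (mod 17).
  Combine with x ≡ 0 (mod 5); new modulus lcm = 85.
    Write x = 13 + 17·t and substitute into x ≡ 0 (mod 5): 17·t ≡ 0 − 13 = -13 (mod 5).
    Reduce coefficients mod 5: 2·t ≡ 2 (mod 5).
    The inverse of 2 mod 5 is 3 (since 2·3 = 6 = 1·5 + 1), so t ≡ 3·2 = 6 ≡ 1 (mod 5).
    Then x = 13 + 17·1 = 30, valid modulo lcm(17, 5) = 85: x ≡ 30 (mod 85).
  Combine with x ≡ 9 (mod 16); new modulus lcm = 1360.
    Write x = 30 + 85·t and substitute into x ≡ 9 (mod 16): 85·t ≡ 9 − 30 = -21 (mod 16).
    Reduce coefficients mod 16: 5·t ≡ 11 (mod 16).
    The inverse of 5 mod 16 is 13 (since 5·13 = 65 = 4·16 + 1), so t ≡ 13·11 = 143 ≡ 15 (mod 16).
    Then x = 30 + 85·15 = 1305, valid modulo lcm(85, 16) = 1360: x ≡ 1305 (mod 1360).
  Combine with x ≡ 5 (mod 7); new modulus lcm = 9520.
    Write x = 1305 + 1360·t and substitute into x ≡ 5 (mod 7): 1360·t ≡ 5 − 1305 = -1300 (mod 7).
    Reduce coefficients mod 7: 2·t ≡ 2 (mod 7).
    The inverse of 2 mod 7 is 4 (since 2·4 = 8 = 1·7 + 1), so t ≡ 4·2 = 8 ≡ 1 (mod 7).
    Then x = 1305 + 1360·1 = 2665, valid modulo lcm(1360, 7) = 9520: x ≡ 2665 (mod 9520).
Verify against each original: 2665 mod 17 = 13, 2665 mod 5 = 0, 2665 mod 16 = 9, 2665 mod 7 = 5.

x ≡ 2665 (mod 9520).


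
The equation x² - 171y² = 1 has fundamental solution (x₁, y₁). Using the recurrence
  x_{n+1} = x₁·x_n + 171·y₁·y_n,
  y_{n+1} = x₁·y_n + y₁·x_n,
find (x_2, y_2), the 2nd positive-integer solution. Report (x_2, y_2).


Step 1: Find the fundamental solution (x₁, y₁) of x² - 171y² = 1.
  Expand √171 as a continued fraction. a₀ = ⌊√171⌋ = 13; iterate m_{k+1} = d_k·a_k − m_k, d_{k+1} = (171 − m_{k+1}²)/d_k, a_{k+1} = ⌊(a₀ + m_{k+1})/d_{k+1}⌋ (starting m₀ = 0, d₀ = 1), with convergents p_k = a_k·p_{k-1} + p_{k-2}, q_k = a_k·q_{k-1} + q_{k-2} (p₋₁ = 1, q₋₁ = 0):
  k = 0: a₀ = 13; p₀/q₀ = 13/1; p₀² − 171·q₀² = 169 − 171 = -2.
  k = 1: m = 13, d = 2, a = ⌊(13 + 13)/2⌋ = 13; p/q = (13·13 + 1)/(13·1 + 0) = 170/13; p² − 171·q² = 28900 − 28899 = 1.
  The first convergent with p² − 171·q² = 1 gives the fundamental solution (x₁, y₁) = (170, 13).
Step 2: Apply the recurrence (x_{n+1}, y_{n+1}) = (x₁x_n + 171y₁y_n, x₁y_n + y₁x_n) repeatedly.
  From (x_1, y_1) = (170, 13): x_2 = 170·170 + 171·13·13 = 57799; y_2 = 170·13 + 13·170 = 4420.
Step 3: Verify x_2² - 171·y_2² = 3340724401 - 3340724400 = 1 (should be 1). ✓

(x_1, y_1) = (170, 13); (x_2, y_2) = (57799, 4420).


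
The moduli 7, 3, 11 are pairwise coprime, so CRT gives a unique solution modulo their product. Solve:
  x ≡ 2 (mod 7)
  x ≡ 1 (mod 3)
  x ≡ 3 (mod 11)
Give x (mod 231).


Moduli 7, 3, 11 are pairwise coprime; by CRT there is a unique solution modulo M = 7 · 3 · 11 = 231.
Solve pairwise, accumulating the modulus:
  Start with x ≡ 2 (mod 7).
  Combine with x ≡ 1 (mod 3): since gcd(7, 3) = 1, we get a unique residue mod 21.
    Write x = 2 + 7·t and substitute into x ≡ 1 (mod 3): 7·t ≡ 1 − 2 = -1 (mod 3).
    Reduce coefficients mod 3: 1·t ≡ 2 (mod 3).
    So t ≡ 2 (mod 3).
    Then x = 2 + 7·2 = 16, valid modulo lcm(7, 3) = 21: x ≡ 16 (mod 21).
  Combine with x ≡ 3 (mod 11): since gcd(21, 11) = 1, we get a unique residue mod 231.
    Write x = 16 + 21·t and substitute into x ≡ 3 (mod 11): 21·t ≡ 3 − 16 = -13 (mod 11).
    Reduce coefficients mod 11: 10·t ≡ 9 (mod 11).
    The inverse of 10 mod 11 is 10 (since 10·10 = 100 = 9·11 + 1), so t ≡ 10·9 = 90 ≡ 2 (mod 11).
    Then x = 16 + 21·2 = 58, valid modulo lcm(21, 11) = 231: x ≡ 58 (mod 231).
Verify: 58 mod 7 = 2 ✓, 58 mod 3 = 1 ✓, 58 mod 11 = 3 ✓.

x ≡ 58 (mod 231).


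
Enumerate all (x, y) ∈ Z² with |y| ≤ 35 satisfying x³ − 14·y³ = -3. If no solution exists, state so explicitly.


The equation is x³ - 14y³ = -3. For fixed y, x³ = 14·y³ − 3, so a solution requires the RHS to be a perfect cube.
Strategy: iterate y from -35 to 35, compute RHS = 14·y³ − 3, and check whether it is a (positive or negative) perfect cube.
Check small values of y:
  y = 0: RHS = -3 is not a perfect cube.
  y = 1: RHS = 11 is not a perfect cube.
  y = -1: RHS = -17 is not a perfect cube.
  y = 2: RHS = 109 is not a perfect cube.
  y = -2: RHS = -115 is not a perfect cube.
  y = 3: RHS = 375 is not a perfect cube.
  y = -3: RHS = -381 is not a perfect cube.
Continuing the search up to |y| = 35 finds no solutions either.
No (x, y) in the scanned range satisfies the equation.

No integer solutions with |y| ≤ 35.


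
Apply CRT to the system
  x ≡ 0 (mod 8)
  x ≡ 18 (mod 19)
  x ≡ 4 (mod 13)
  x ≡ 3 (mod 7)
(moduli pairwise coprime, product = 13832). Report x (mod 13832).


Product of moduli M = 8 · 19 · 13 · 7 = 13832.
Merge one congruence at a time:
  Start: x ≡ 0 (mod 8).
  Combine with x ≡ 18 (mod 19); new modulus lcm = 152.
    Write x = 0 + 8·t and substitute into x ≡ 18 (mod 19): 8·t ≡ 18 − 0 = 18 (mod 19).
    The inverse of 8 mod 19 is 12 (since 8·12 = 96 = 5·19 + 1), so t ≡ 12·18 = 216 ≡ 7 (mod 19).
    Then x = 0 + 8·7 = 56, valid modulo lcm(8, 19) = 152: x ≡ 56 (mod 152).
  Combine with x ≡ 4 (mod 13); new modulus lcm = 1976.
    Write x = 56 + 152·t and substitute into x ≡ 4 (mod 13): 152·t ≡ 4 − 56 = -52 (mod 13).
    Reduce coefficients mod 13: 9·t ≡ 0 (mod 13).
    The inverse of 9 mod 13 is 3 (since 9·3 = 27 = 2·13 + 1), so t ≡ 3·0 = 0 ≡ 0 (mod 13).
    Then x = 56 + 152·0 = 56, valid modulo lcm(152, 13) = 1976: x ≡ 56 (mod 1976).
  Combine with x ≡ 3 (mod 7); new modulus lcm = 13832.
    Write x = 56 + 1976·t and substitute into x ≡ 3 (mod 7): 1976·t ≡ 3 − 56 = -53 (mod 7).
    Reduce coefficients mod 7: 2·t ≡ 3 (mod 7).
    The inverse of 2 mod 7 is 4 (since 2·4 = 8 = 1·7 + 1), so t ≡ 4·3 = 12 ≡ 5 (mod 7).
    Then x = 56 + 1976·5 = 9936, valid modulo lcm(1976, 7) = 13832: x ≡ 9936 (mod 13832).
Verify against each original: 9936 mod 8 = 0, 9936 mod 19 = 18, 9936 mod 13 = 4, 9936 mod 7 = 3.

x ≡ 9936 (mod 13832).


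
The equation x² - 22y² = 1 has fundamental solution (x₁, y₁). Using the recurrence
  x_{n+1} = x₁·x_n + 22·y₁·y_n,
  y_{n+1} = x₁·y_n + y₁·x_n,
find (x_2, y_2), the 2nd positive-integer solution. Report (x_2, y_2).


Step 1: Find the fundamental solution (x₁, y₁) of x² - 22y² = 1.
  Expand √22 as a continued fraction. a₀ = ⌊√22⌋ = 4; iterate m_{k+1} = d_k·a_k − m_k, d_{k+1} = (22 − m_{k+1}²)/d_k, a_{k+1} = ⌊(a₀ + m_{k+1})/d_{k+1}⌋ (starting m₀ = 0, d₀ = 1), with convergents p_k = a_k·p_{k-1} + p_{k-2}, q_k = a_k·q_{k-1} + q_{k-2} (p₋₁ = 1, q₋₁ = 0):
  k = 0: a₀ = 4; p₀/q₀ = 4/1; p₀² − 22·q₀² = 16 − 22 = -6.
  k = 1: m = 4, d = 6, a = ⌊(4 + 4)/6⌋ = 1; p/q = (1·4 + 1)/(1·1 + 0) = 5/1; p² − 22·q² = 25 − 22 = 3.
  k = 2: m = 2, d = 3, a = ⌊(4 + 2)/3⌋ = 2; p/q = (2·5 + 4)/(2·1 + 1) = 14/3; p² − 22·q² = 196 − 198 = -2.
  k = 3: m = 4, d = 2, a = ⌊(4 + 4)/2⌋ = 4; p/q = (4·14 + 5)/(4·3 + 1) = 61/13; p² − 22·q² = 3721 − 3718 = 3.
  k = 4: m = 4, d = 3, a = ⌊(4 + 4)/3⌋ = 2; p/q = (2·61 + 14)/(2·13 + 3) = 136/29; p² − 22·q² = 18496 − 18502 = -6.
  k = 5: m = 2, d = 6, a = ⌊(4 + 2)/6⌋ = 1; p/q = (1·136 + 61)/(1·29 + 13) = 197/42; p² − 22·q² = 38809 − 38808 = 1.
  The first convergent with p² − 22·q² = 1 gives the fundamental solution (x₁, y₁) = (197, 42).
Step 2: Apply the recurrence (x_{n+1}, y_{n+1}) = (x₁x_n + 22y₁y_n, x₁y_n + y₁x_n) repeatedly.
  From (x_1, y_1) = (197, 42): x_2 = 197·197 + 22·42·42 = 77617; y_2 = 197·42 + 42·197 = 16548.
Step 3: Verify x_2² - 22·y_2² = 6024398689 - 6024398688 = 1 (should be 1). ✓

(x_1, y_1) = (197, 42); (x_2, y_2) = (77617, 16548).


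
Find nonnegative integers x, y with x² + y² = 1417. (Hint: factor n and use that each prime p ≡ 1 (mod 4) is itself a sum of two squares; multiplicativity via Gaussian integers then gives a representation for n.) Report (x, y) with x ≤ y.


Step 1: Factor n = 1417 = 13 · 109.
Step 2: Check the mod-4 condition on each prime factor: 13 ≡ 1 (mod 4), exponent 1; 109 ≡ 1 (mod 4), exponent 1.
All primes ≡ 3 (mod 4) appear to even exponent (or don't appear), so by the two-squares theorem n IS expressible as a sum of two squares.
Step 3: Build a representation. Here n = 13 · 109 is a product of primes ≡ 1 (mod 4). Each prime p ≡ 1 (mod 4) is itself a sum of two squares; find a² by testing p − a² for a perfect square:
  13: 13 − 1² = 12, 13 − 2² = 9 = 3² ⇒ 13 = 2² + 3².
  109: 109 − 1² = 108, 109 − 2² = 105, 109 − 3² = 100 = 10² ⇒ 109 = 3² + 10².
  Combine using the Brahmagupta–Fibonacci identity (a² + b²)(c² + d²) = (ac − bd)² + (ad + bc)² = (ac + bd)² + (ad − bc)²:
  13 · 109 = 1417: from (2² + 3²)(3² + 10²), take (2·3 − 3·10, 2·10 + 3·3) = (6 − 30, 20 + 9) = (-24, 29); dropping signs (only squares matter) gives (24, 29); check 24² + 29² = 576 + 841 = 1417 ✓.
Step 4: Order so x ≤ y and verify: 24² + 29² = 576 + 841 = 1417 = n. ✓

n = 1417 = 24² + 29² (one valid representation with x ≤ y).


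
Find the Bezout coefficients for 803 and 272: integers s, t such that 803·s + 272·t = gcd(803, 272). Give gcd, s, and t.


Euclidean algorithm on (803, 272) — divide until remainder is 0:
  803 = 2 · 272 + 259
  272 = 1 · 259 + 13
  259 = 19 · 13 + 12
  13 = 1 · 12 + 1
  12 = 12 · 1 + 0
gcd(803, 272) = 1.
Track Bezout coefficients alongside the remainders: start with r₀ = 803 = a·1 + b·0 (s = 1, t = 0) and r₁ = 272 = a·0 + b·1 (s = 0, t = 1); each new remainder r_{k+1} = r_{k-1} − q_k·r_k inherits s_{k+1} = s_{k-1} − q_k·s_k, t_{k+1} = t_{k-1} − q_k·t_k, so r_k = a·s_k + b·t_k at every step:
  q = 2: r = 259, s = 1 − 2·0 = 1, t = 0 − 2·1 = -2  (check: 803·1 + 272·(-2) = 259)
  q = 1: r = 13, s = 0 − 1·1 = -1, t = 1 − 1·(-2) = 3  (check: 803·(-1) + 272·3 = 13)
  q = 19: r = 12, s = 1 − 19·(-1) = 20, t = -2 − 19·3 = -59  (check: 803·20 + 272·(-59) = 12)
  q = 1: r = 1, s = -1 − 1·20 = -21, t = 3 − 1·(-59) = 62  (check: 803·(-21) + 272·62 = 1)
The row with r = 1 (the gcd) gives the Bezout coefficients s = -21, t = 62.
Result: 803 · (-21) + 272 · (62) = 1.

gcd(803, 272) = 1; s = -21, t = 62 (check: 803·(-21) + 272·62 = 1).


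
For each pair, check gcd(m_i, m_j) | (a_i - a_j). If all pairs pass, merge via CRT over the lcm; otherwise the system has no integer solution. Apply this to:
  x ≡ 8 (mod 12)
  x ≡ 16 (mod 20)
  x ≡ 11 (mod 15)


Moduli 12, 20, 15 are not pairwise coprime, so CRT works modulo lcm(m_i) when all pairwise compatibility conditions hold.
Pairwise compatibility: gcd(m_i, m_j) must divide a_i - a_j for every pair.
Merge one congruence at a time:
  Start: x ≡ 8 (mod 12).
  Combine with x ≡ 16 (mod 20): gcd(12, 20) = 4; 16 - 8 = 8, which IS divisible by 4, so compatible.
    Write x = 8 + 12·t and substitute into x ≡ 16 (mod 20): 12·t ≡ 16 − 8 = 8 (mod 20).
    Divide the congruence (and modulus) by g = 4: 3·t ≡ 2 (mod 5).
    The inverse of 3 mod 5 is 2 (since 3·2 = 6 = 1·5 + 1), so t ≡ 2·2 = 4 ≡ 4 (mod 5).
    Then x = 8 + 12·4 = 56, valid modulo lcm(12, 20) = 60: x ≡ 56 (mod 60).
  Combine with x ≡ 11 (mod 15): gcd(60, 15) = 15; 11 - 56 = -45, which IS divisible by 15, so compatible.
    Write x = 56 + 60·t and substitute into x ≡ 11 (mod 15): 60·t ≡ 11 − 56 = -45 (mod 15).
    Divide the congruence (and modulus) by g = 15: 4·t ≡ -3 (mod 1).
    Modulo 1 every t works; take t = 0.
    Then x = 56 + 60·0 = 56, valid modulo lcm(60, 15) = 60: x ≡ 56 (mod 60).
Verify: 56 mod 12 = 8, 56 mod 20 = 16, 56 mod 15 = 11.

x ≡ 56 (mod 60).


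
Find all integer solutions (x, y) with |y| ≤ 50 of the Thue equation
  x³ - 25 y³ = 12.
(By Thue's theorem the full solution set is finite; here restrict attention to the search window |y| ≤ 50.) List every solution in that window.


The equation is x³ - 25y³ = 12. For fixed y, x³ = 25·y³ + 12, so a solution requires the RHS to be a perfect cube.
Strategy: iterate y from -50 to 50, compute RHS = 25·y³ + 12, and check whether it is a (positive or negative) perfect cube.
Check small values of y:
  y = 0: RHS = 12 is not a perfect cube.
  y = 1: RHS = 37 is not a perfect cube.
  y = -1: RHS = -13 is not a perfect cube.
  y = 2: RHS = 212 is not a perfect cube.
  y = -2: RHS = -188 is not a perfect cube.
  y = 3: RHS = 687 is not a perfect cube.
  y = -3: RHS = -663 is not a perfect cube.
Continuing the search up to |y| = 50 finds no solutions either.
No (x, y) in the scanned range satisfies the equation.

No integer solutions with |y| ≤ 50.


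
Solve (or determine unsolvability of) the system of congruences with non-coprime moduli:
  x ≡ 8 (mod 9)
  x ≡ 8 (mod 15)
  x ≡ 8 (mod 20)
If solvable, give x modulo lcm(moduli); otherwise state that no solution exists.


Moduli 9, 15, 20 are not pairwise coprime, so CRT works modulo lcm(m_i) when all pairwise compatibility conditions hold.
Pairwise compatibility: gcd(m_i, m_j) must divide a_i - a_j for every pair.
Merge one congruence at a time:
  Start: x ≡ 8 (mod 9).
  Combine with x ≡ 8 (mod 15): gcd(9, 15) = 3; 8 - 8 = 0, which IS divisible by 3, so compatible.
    Write x = 8 + 9·t and substitute into x ≡ 8 (mod 15): 9·t ≡ 8 − 8 = 0 (mod 15).
    Divide the congruence (and modulus) by g = 3: 3·t ≡ 0 (mod 5).
    The inverse of 3 mod 5 is 2 (since 3·2 = 6 = 1·5 + 1), so t ≡ 2·0 = 0 ≡ 0 (mod 5).
    Then x = 8 + 9·0 = 8, valid modulo lcm(9, 15) = 45: x ≡ 8 (mod 45).
  Combine with x ≡ 8 (mod 20): gcd(45, 20) = 5; 8 - 8 = 0, which IS divisible by 5, so compatible.
    Write x = 8 + 45·t and substitute into x ≡ 8 (mod 20): 45·t ≡ 8 − 8 = 0 (mod 20).
    Divide the congruence (and modulus) by g = 5: 9·t ≡ 0 (mod 4).
    Reduce coefficients mod 4: 1·t ≡ 0 (mod 4).
    So t ≡ 0 (mod 4).
    Then x = 8 + 45·0 = 8, valid modulo lcm(45, 20) = 180: x ≡ 8 (mod 180).
Verify: 8 mod 9 = 8, 8 mod 15 = 8, 8 mod 20 = 8.

x ≡ 8 (mod 180).


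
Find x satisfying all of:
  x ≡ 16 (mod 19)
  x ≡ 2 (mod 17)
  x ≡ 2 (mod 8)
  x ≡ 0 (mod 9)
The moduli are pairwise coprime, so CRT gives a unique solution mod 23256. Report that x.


Product of moduli M = 19 · 17 · 8 · 9 = 23256.
Merge one congruence at a time:
  Start: x ≡ 16 (mod 19).
  Combine with x ≡ 2 (mod 17); new modulus lcm = 323.
    Write x = 16 + 19·t and substitute into x ≡ 2 (mod 17): 19·t ≡ 2 − 16 = -14 (mod 17).
    Reduce coefficients mod 17: 2·t ≡ 3 (mod 17).
    The inverse of 2 mod 17 is 9 (since 2·9 = 18 = 1·17 + 1), so t ≡ 9·3 = 27 ≡ 10 (mod 17).
    Then x = 16 + 19·10 = 206, valid modulo lcm(19, 17) = 323: x ≡ 206 (mod 323).
  Combine with x ≡ 2 (mod 8); new modulus lcm = 2584.
    Write x = 206 + 323·t and substitute into x ≡ 2 (mod 8): 323·t ≡ 2 − 206 = -204 (mod 8).
    Reduce coefficients mod 8: 3·t ≡ 4 (mod 8).
    The inverse of 3 mod 8 is 3 (since 3·3 = 9 = 1·8 + 1), so t ≡ 3·4 = 12 ≡ 4 (mod 8).
    Then x = 206 + 323·4 = 1498, valid modulo lcm(323, 8) = 2584: x ≡ 1498 (mod 2584).
  Combine with x ≡ 0 (mod 9); new modulus lcm = 23256.
    Write x = 1498 + 2584·t and substitute into x ≡ 0 (mod 9): 2584·t ≡ 0 − 1498 = -1498 (mod 9).
    Reduce coefficients mod 9: 1·t ≡ 5 (mod 9).
    So t ≡ 5 (mod 9).
    Then x = 1498 + 2584·5 = 14418, valid modulo lcm(2584, 9) = 23256: x ≡ 14418 (mod 23256).
Verify against each original: 14418 mod 19 = 16, 14418 mod 17 = 2, 14418 mod 8 = 2, 14418 mod 9 = 0.

x ≡ 14418 (mod 23256).


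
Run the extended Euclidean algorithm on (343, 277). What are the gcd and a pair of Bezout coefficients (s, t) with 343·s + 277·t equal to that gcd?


Euclidean algorithm on (343, 277) — divide until remainder is 0:
  343 = 1 · 277 + 66
  277 = 4 · 66 + 13
  66 = 5 · 13 + 1
  13 = 13 · 1 + 0
gcd(343, 277) = 1.
Track Bezout coefficients alongside the remainders: start with r₀ = 343 = a·1 + b·0 (s = 1, t = 0) and r₁ = 277 = a·0 + b·1 (s = 0, t = 1); each new remainder r_{k+1} = r_{k-1} − q_k·r_k inherits s_{k+1} = s_{k-1} − q_k·s_k, t_{k+1} = t_{k-1} − q_k·t_k, so r_k = a·s_k + b·t_k at every step:
  q = 1: r = 66, s = 1 − 1·0 = 1, t = 0 − 1·1 = -1  (check: 343·1 + 277·(-1) = 66)
  q = 4: r = 13, s = 0 − 4·1 = -4, t = 1 − 4·(-1) = 5  (check: 343·(-4) + 277·5 = 13)
  q = 5: r = 1, s = 1 − 5·(-4) = 21, t = -1 − 5·5 = -26  (check: 343·21 + 277·(-26) = 1)
The row with r = 1 (the gcd) gives the Bezout coefficients s = 21, t = -26.
Result: 343 · (21) + 277 · (-26) = 1.

gcd(343, 277) = 1; s = 21, t = -26 (check: 343·21 + 277·(-26) = 1).


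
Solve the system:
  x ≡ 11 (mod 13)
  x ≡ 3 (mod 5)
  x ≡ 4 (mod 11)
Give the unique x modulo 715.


Moduli 13, 5, 11 are pairwise coprime; by CRT there is a unique solution modulo M = 13 · 5 · 11 = 715.
Solve pairwise, accumulating the modulus:
  Start with x ≡ 11 (mod 13).
  Combine with x ≡ 3 (mod 5): since gcd(13, 5) = 1, we get a unique residue mod 65.
    Write x = 11 + 13·t and substitute into x ≡ 3 (mod 5): 13·t ≡ 3 − 11 = -8 (mod 5).
    Reduce coefficients mod 5: 3·t ≡ 2 (mod 5).
    The inverse of 3 mod 5 is 2 (since 3·2 = 6 = 1·5 + 1), so t ≡ 2·2 = 4 ≡ 4 (mod 5).
    Then x = 11 + 13·4 = 63, valid modulo lcm(13, 5) = 65: x ≡ 63 (mod 65).
  Combine with x ≡ 4 (mod 11): since gcd(65, 11) = 1, we get a unique residue mod 715.
    Write x = 63 + 65·t and substitute into x ≡ 4 (mod 11): 65·t ≡ 4 − 63 = -59 (mod 11).
    Reduce coefficients mod 11: 10·t ≡ 7 (mod 11).
    The inverse of 10 mod 11 is 10 (since 10·10 = 100 = 9·11 + 1), so t ≡ 10·7 = 70 ≡ 4 (mod 11).
    Then x = 63 + 65·4 = 323, valid modulo lcm(65, 11) = 715: x ≡ 323 (mod 715).
Verify: 323 mod 13 = 11 ✓, 323 mod 5 = 3 ✓, 323 mod 11 = 4 ✓.

x ≡ 323 (mod 715).


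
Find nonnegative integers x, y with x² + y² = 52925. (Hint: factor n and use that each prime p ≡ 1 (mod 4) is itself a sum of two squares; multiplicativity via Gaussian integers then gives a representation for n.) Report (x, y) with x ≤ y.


Step 1: Factor n = 52925 = 5^2 · 29 · 73.
Step 2: Check the mod-4 condition on each prime factor: 5 ≡ 1 (mod 4), exponent 2; 29 ≡ 1 (mod 4), exponent 1; 73 ≡ 1 (mod 4), exponent 1.
All primes ≡ 3 (mod 4) appear to even exponent (or don't appear), so by the two-squares theorem n IS expressible as a sum of two squares.
Step 3: Build a representation. Group n = k² · m with k = 5 and m = 29 · 73 = 2117 (a product of primes ≡ 1 (mod 4)); a representation of m scales to one of n via (k·x)² + (k·y)² = k²(x² + y²). Each prime p ≡ 1 (mod 4) is itself a sum of two squares; find a² by testing p − a² for a perfect square:
  29: 29 − 1² = 28, 29 − 2² = 25 = 5² ⇒ 29 = 2² + 5².
  73: 73 − 1² = 72, 73 − 2² = 69, 73 − 3² = 64 = 8² ⇒ 73 = 3² + 8².
  Combine using the Brahmagupta–Fibonacci identity (a² + b²)(c² + d²) = (ac − bd)² + (ad + bc)² = (ac + bd)² + (ad − bc)²:
  29 · 73 = 2117: from (2² + 5²)(3² + 8²), take (2·3 − 5·8, 2·8 + 5·3) = (6 − 40, 16 + 15) = (-34, 31); dropping signs (only squares matter) gives (34, 31); check 34² + 31² = 1156 + 961 = 2117 ✓.
  Scale by k = 5: (5·34, 5·31) = (170, 155).
Step 4: Order so x ≤ y and verify: 155² + 170² = 24025 + 28900 = 52925 = n. ✓

n = 52925 = 155² + 170² (one valid representation with x ≤ y).


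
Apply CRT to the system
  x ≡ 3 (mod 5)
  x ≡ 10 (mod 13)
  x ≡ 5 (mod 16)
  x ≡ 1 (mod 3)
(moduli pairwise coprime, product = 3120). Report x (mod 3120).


Product of moduli M = 5 · 13 · 16 · 3 = 3120.
Merge one congruence at a time:
  Start: x ≡ 3 (mod 5).
  Combine with x ≡ 10 (mod 13); new modulus lcm = 65.
    Write x = 3 + 5·t and substitute into x ≡ 10 (mod 13): 5·t ≡ 10 − 3 = 7 (mod 13).
    The inverse of 5 mod 13 is 8 (since 5·8 = 40 = 3·13 + 1), so t ≡ 8·7 = 56 ≡ 4 (mod 13).
    Then x = 3 + 5·4 = 23, valid modulo lcm(5, 13) = 65: x ≡ 23 (mod 65).
  Combine with x ≡ 5 (mod 16); new modulus lcm = 1040.
    Write x = 23 + 65·t and substitute into x ≡ 5 (mod 16): 65·t ≡ 5 − 23 = -18 (mod 16).
    Reduce coefficients mod 16: 1·t ≡ 14 (mod 16).
    So t ≡ 14 (mod 16).
    Then x = 23 + 65·14 = 933, valid modulo lcm(65, 16) = 1040: x ≡ 933 (mod 1040).
  Combine with x ≡ 1 (mod 3); new modulus lcm = 3120.
    Write x = 933 + 1040·t and substitute into x ≡ 1 (mod 3): 1040·t ≡ 1 − 933 = -932 (mod 3).
    Reduce coefficients mod 3: 2·t ≡ 1 (mod 3).
    The inverse of 2 mod 3 is 2 (since 2·2 = 4 = 1·3 + 1), so t ≡ 2·1 = 2 ≡ 2 (mod 3).
    Then x = 933 + 1040·2 = 3013, valid modulo lcm(1040, 3) = 3120: x ≡ 3013 (mod 3120).
Verify against each original: 3013 mod 5 = 3, 3013 mod 13 = 10, 3013 mod 16 = 5, 3013 mod 3 = 1.

x ≡ 3013 (mod 3120).


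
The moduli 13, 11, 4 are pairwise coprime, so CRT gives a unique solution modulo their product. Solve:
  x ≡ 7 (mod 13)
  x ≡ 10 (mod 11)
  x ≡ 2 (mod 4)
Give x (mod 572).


Moduli 13, 11, 4 are pairwise coprime; by CRT there is a unique solution modulo M = 13 · 11 · 4 = 572.
Solve pairwise, accumulating the modulus:
  Start with x ≡ 7 (mod 13).
  Combine with x ≡ 10 (mod 11): since gcd(13, 11) = 1, we get a unique residue mod 143.
    Write x = 7 + 13·t and substitute into x ≡ 10 (mod 11): 13·t ≡ 10 − 7 = 3 (mod 11).
    Reduce coefficients mod 11: 2·t ≡ 3 (mod 11).
    The inverse of 2 mod 11 is 6 (since 2·6 = 12 = 1·11 + 1), so t ≡ 6·3 = 18 ≡ 7 (mod 11).
    Then x = 7 + 13·7 = 98, valid modulo lcm(13, 11) = 143: x ≡ 98 (mod 143).
  Combine with x ≡ 2 (mod 4): since gcd(143, 4) = 1, we get a unique residue mod 572.
    Write x = 98 + 143·t and substitute into x ≡ 2 (mod 4): 143·t ≡ 2 − 98 = -96 (mod 4).
    Reduce coefficients mod 4: 3·t ≡ 0 (mod 4).
    The inverse of 3 mod 4 is 3 (since 3·3 = 9 = 2·4 + 1), so t ≡ 3·0 = 0 ≡ 0 (mod 4).
    Then x = 98 + 143·0 = 98, valid modulo lcm(143, 4) = 572: x ≡ 98 (mod 572).
Verify: 98 mod 13 = 7 ✓, 98 mod 11 = 10 ✓, 98 mod 4 = 2 ✓.

x ≡ 98 (mod 572).


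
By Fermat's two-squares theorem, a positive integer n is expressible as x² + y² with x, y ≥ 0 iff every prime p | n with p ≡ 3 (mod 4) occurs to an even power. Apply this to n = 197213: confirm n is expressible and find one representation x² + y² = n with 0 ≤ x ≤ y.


Step 1: Factor n = 197213 = 53 · 61^2.
Step 2: Check the mod-4 condition on each prime factor: 53 ≡ 1 (mod 4), exponent 1; 61 ≡ 1 (mod 4), exponent 2.
All primes ≡ 3 (mod 4) appear to even exponent (or don't appear), so by the two-squares theorem n IS expressible as a sum of two squares.
Step 3: Build a representation. Here n = 53 · 61 · 61 is a product of primes ≡ 1 (mod 4). Each prime p ≡ 1 (mod 4) is itself a sum of two squares; find a² by testing p − a² for a perfect square:
  53: 53 − 1² = 52, 53 − 2² = 49 = 7² ⇒ 53 = 2² + 7².
  61: 61 − 1² = 60, 61 − 2² = 57, 61 − 3² = 52, 61 − 4² = 45, 61 − 5² = 36 = 6² ⇒ 61 = 5² + 6².
  Combine using the Brahmagupta–Fibonacci identity (a² + b²)(c² + d²) = (ac − bd)² + (ad + bc)² = (ac + bd)² + (ad − bc)²:
  53 · 61 = 3233: from (2² + 7²)(5² + 6²), take (2·5 − 7·6, 2·6 + 7·5) = (10 − 42, 12 + 35) = (-32, 47); dropping signs (only squares matter) gives (32, 47); check 32² + 47² = 1024 + 2209 = 3233 ✓.
  3233 · 61 = 197213: from (32² + 47²)(5² + 6²), take (32·5 − 47·6, 32·6 + 47·5) = (160 − 282, 192 + 235) = (-122, 427); dropping signs (only squares matter) gives (122, 427); check 122² + 427² = 14884 + 182329 = 197213 ✓.
Step 4: Order so x ≤ y and verify: 122² + 427² = 14884 + 182329 = 197213 = n. ✓

n = 197213 = 122² + 427² (one valid representation with x ≤ y).


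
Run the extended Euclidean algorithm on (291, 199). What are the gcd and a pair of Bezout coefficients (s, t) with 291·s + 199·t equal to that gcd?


Euclidean algorithm on (291, 199) — divide until remainder is 0:
  291 = 1 · 199 + 92
  199 = 2 · 92 + 15
  92 = 6 · 15 + 2
  15 = 7 · 2 + 1
  2 = 2 · 1 + 0
gcd(291, 199) = 1.
Track Bezout coefficients alongside the remainders: start with r₀ = 291 = a·1 + b·0 (s = 1, t = 0) and r₁ = 199 = a·0 + b·1 (s = 0, t = 1); each new remainder r_{k+1} = r_{k-1} − q_k·r_k inherits s_{k+1} = s_{k-1} − q_k·s_k, t_{k+1} = t_{k-1} − q_k·t_k, so r_k = a·s_k + b·t_k at every step:
  q = 1: r = 92, s = 1 − 1·0 = 1, t = 0 − 1·1 = -1  (check: 291·1 + 199·(-1) = 92)
  q = 2: r = 15, s = 0 − 2·1 = -2, t = 1 − 2·(-1) = 3  (check: 291·(-2) + 199·3 = 15)
  q = 6: r = 2, s = 1 − 6·(-2) = 13, t = -1 − 6·3 = -19  (check: 291·13 + 199·(-19) = 2)
  q = 7: r = 1, s = -2 − 7·13 = -93, t = 3 − 7·(-19) = 136  (check: 291·(-93) + 199·136 = 1)
The row with r = 1 (the gcd) gives the Bezout coefficients s = -93, t = 136.
Result: 291 · (-93) + 199 · (136) = 1.

gcd(291, 199) = 1; s = -93, t = 136 (check: 291·(-93) + 199·136 = 1).


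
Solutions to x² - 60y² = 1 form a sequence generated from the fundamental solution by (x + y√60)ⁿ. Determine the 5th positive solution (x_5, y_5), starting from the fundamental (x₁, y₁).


Step 1: Find the fundamental solution (x₁, y₁) of x² - 60y² = 1.
  Expand √60 as a continued fraction. a₀ = ⌊√60⌋ = 7; iterate m_{k+1} = d_k·a_k − m_k, d_{k+1} = (60 − m_{k+1}²)/d_k, a_{k+1} = ⌊(a₀ + m_{k+1})/d_{k+1}⌋ (starting m₀ = 0, d₀ = 1), with convergents p_k = a_k·p_{k-1} + p_{k-2}, q_k = a_k·q_{k-1} + q_{k-2} (p₋₁ = 1, q₋₁ = 0):
  k = 0: a₀ = 7; p₀/q₀ = 7/1; p₀² − 60·q₀² = 49 − 60 = -11.
  k = 1: m = 7, d = 11, a = ⌊(7 + 7)/11⌋ = 1; p/q = (1·7 + 1)/(1·1 + 0) = 8/1; p² − 60·q² = 64 − 60 = 4.
  k = 2: m = 4, d = 4, a = ⌊(7 + 4)/4⌋ = 2; p/q = (2·8 + 7)/(2·1 + 1) = 23/3; p² − 60·q² = 529 − 540 = -11.
  k = 3: m = 4, d = 11, a = ⌊(7 + 4)/11⌋ = 1; p/q = (1·23 + 8)/(1·3 + 1) = 31/4; p² − 60·q² = 961 − 960 = 1.
  The first convergent with p² − 60·q² = 1 gives the fundamental solution (x₁, y₁) = (31, 4).
Step 2: Apply the recurrence (x_{n+1}, y_{n+1}) = (x₁x_n + 60y₁y_n, x₁y_n + y₁x_n) repeatedly.
  From (x_1, y_1) = (31, 4): x_2 = 31·31 + 60·4·4 = 1921; y_2 = 31·4 + 4·31 = 248.
  From (x_2, y_2) = (1921, 248): x_3 = 31·1921 + 60·4·248 = 119071; y_3 = 31·248 + 4·1921 = 15372.
  From (x_3, y_3) = (119071, 15372): x_4 = 31·119071 + 60·4·15372 = 7380481; y_4 = 31·15372 + 4·119071 = 952816.
  From (x_4, y_4) = (7380481, 952816): x_5 = 31·7380481 + 60·4·952816 = 457470751; y_5 = 31·952816 + 4·7380481 = 59059220.
Step 3: Verify x_5² - 60·y_5² = 209279488020504001 - 209279488020504000 = 1 (should be 1). ✓

(x_1, y_1) = (31, 4); (x_5, y_5) = (457470751, 59059220).


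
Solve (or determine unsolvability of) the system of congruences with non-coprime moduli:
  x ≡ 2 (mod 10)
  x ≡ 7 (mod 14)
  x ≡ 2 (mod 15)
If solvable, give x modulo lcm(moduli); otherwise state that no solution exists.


Moduli 10, 14, 15 are not pairwise coprime, so CRT works modulo lcm(m_i) when all pairwise compatibility conditions hold.
Pairwise compatibility: gcd(m_i, m_j) must divide a_i - a_j for every pair.
Merge one congruence at a time:
  Start: x ≡ 2 (mod 10).
  Combine with x ≡ 7 (mod 14): gcd(10, 14) = 2, and 7 - 2 = 5 is NOT divisible by 2.
    ⇒ system is inconsistent (no integer solution).

No solution (the system is inconsistent).


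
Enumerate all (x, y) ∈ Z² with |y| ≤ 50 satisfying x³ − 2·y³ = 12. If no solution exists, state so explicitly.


The equation is x³ - 2y³ = 12. For fixed y, x³ = 2·y³ + 12, so a solution requires the RHS to be a perfect cube.
Strategy: iterate y from -50 to 50, compute RHS = 2·y³ + 12, and check whether it is a (positive or negative) perfect cube.
Check small values of y:
  y = 0: RHS = 12 is not a perfect cube.
  y = 1: RHS = 14 is not a perfect cube.
  y = -1: RHS = 10 is not a perfect cube.
  y = 2: RHS = 28 is not a perfect cube.
  y = -2: RHS = -4 is not a perfect cube.
  y = 3: RHS = 66 is not a perfect cube.
  y = -3: RHS = -42 is not a perfect cube.
Continuing the search up to |y| = 50 finds no solutions either.
No (x, y) in the scanned range satisfies the equation.

No integer solutions with |y| ≤ 50.


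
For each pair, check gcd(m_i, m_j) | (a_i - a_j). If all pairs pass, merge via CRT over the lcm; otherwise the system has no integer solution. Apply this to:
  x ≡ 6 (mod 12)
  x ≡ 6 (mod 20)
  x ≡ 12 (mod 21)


Moduli 12, 20, 21 are not pairwise coprime, so CRT works modulo lcm(m_i) when all pairwise compatibility conditions hold.
Pairwise compatibility: gcd(m_i, m_j) must divide a_i - a_j for every pair.
Merge one congruence at a time:
  Start: x ≡ 6 (mod 12).
  Combine with x ≡ 6 (mod 20): gcd(12, 20) = 4; 6 - 6 = 0, which IS divisible by 4, so compatible.
    Write x = 6 + 12·t and substitute into x ≡ 6 (mod 20): 12·t ≡ 6 − 6 = 0 (mod 20).
    Divide the congruence (and modulus) by g = 4: 3·t ≡ 0 (mod 5).
    The inverse of 3 mod 5 is 2 (since 3·2 = 6 = 1·5 + 1), so t ≡ 2·0 = 0 ≡ 0 (mod 5).
    Then x = 6 + 12·0 = 6, valid modulo lcm(12, 20) = 60: x ≡ 6 (mod 60).
  Combine with x ≡ 12 (mod 21): gcd(60, 21) = 3; 12 - 6 = 6, which IS divisible by 3, so compatible.
    Write x = 6 + 60·t and substitute into x ≡ 12 (mod 21): 60·t ≡ 12 − 6 = 6 (mod 21).
    Divide the congruence (and modulus) by g = 3: 20·t ≡ 2 (mod 7).
    Reduce coefficients mod 7: 6·t ≡ 2 (mod 7).
    The inverse of 6 mod 7 is 6 (since 6·6 = 36 = 5·7 + 1), so t ≡ 6·2 = 12 ≡ 5 (mod 7).
    Then x = 6 + 60·5 = 306, valid modulo lcm(60, 21) = 420: x ≡ 306 (mod 420).
Verify: 306 mod 12 = 6, 306 mod 20 = 6, 306 mod 21 = 12.

x ≡ 306 (mod 420).


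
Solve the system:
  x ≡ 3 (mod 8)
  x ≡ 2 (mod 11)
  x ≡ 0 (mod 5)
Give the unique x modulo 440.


Moduli 8, 11, 5 are pairwise coprime; by CRT there is a unique solution modulo M = 8 · 11 · 5 = 440.
Solve pairwise, accumulating the modulus:
  Start with x ≡ 3 (mod 8).
  Combine with x ≡ 2 (mod 11): since gcd(8, 11) = 1, we get a unique residue mod 88.
    Write x = 3 + 8·t and substitute into x ≡ 2 (mod 11): 8·t ≡ 2 − 3 = -1 (mod 11).
    Reduce coefficients mod 11: 8·t ≡ 10 (mod 11).
    The inverse of 8 mod 11 is 7 (since 8·7 = 56 = 5·11 + 1), so t ≡ 7·10 = 70 ≡ 4 (mod 11).
    Then x = 3 + 8·4 = 35, valid modulo lcm(8, 11) = 88: x ≡ 35 (mod 88).
  Combine with x ≡ 0 (mod 5): since gcd(88, 5) = 1, we get a unique residue mod 440.
    Write x = 35 + 88·t and substitute into x ≡ 0 (mod 5): 88·t ≡ 0 − 35 = -35 (mod 5).
    Reduce coefficients mod 5: 3·t ≡ 0 (mod 5).
    The inverse of 3 mod 5 is 2 (since 3·2 = 6 = 1·5 + 1), so t ≡ 2·0 = 0 ≡ 0 (mod 5).
    Then x = 35 + 88·0 = 35, valid modulo lcm(88, 5) = 440: x ≡ 35 (mod 440).
Verify: 35 mod 8 = 3 ✓, 35 mod 11 = 2 ✓, 35 mod 5 = 0 ✓.

x ≡ 35 (mod 440).
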